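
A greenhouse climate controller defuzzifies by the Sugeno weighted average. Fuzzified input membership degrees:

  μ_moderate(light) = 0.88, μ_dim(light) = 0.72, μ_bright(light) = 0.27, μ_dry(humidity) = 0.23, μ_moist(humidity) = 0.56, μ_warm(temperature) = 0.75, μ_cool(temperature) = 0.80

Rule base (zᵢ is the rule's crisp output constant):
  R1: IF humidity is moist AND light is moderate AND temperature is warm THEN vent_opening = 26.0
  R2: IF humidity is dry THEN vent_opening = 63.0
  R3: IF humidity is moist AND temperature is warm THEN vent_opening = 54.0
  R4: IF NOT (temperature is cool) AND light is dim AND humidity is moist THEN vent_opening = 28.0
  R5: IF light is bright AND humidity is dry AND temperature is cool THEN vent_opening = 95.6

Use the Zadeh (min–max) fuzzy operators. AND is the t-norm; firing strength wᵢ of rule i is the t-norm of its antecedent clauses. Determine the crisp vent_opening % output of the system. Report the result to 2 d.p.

R1 (z=26.0): moist=0.56, moderate=0.88, warm=0.75; AND[min(a, b)] → w = 0.56
R2 (z=63.0): dry=0.23 → w = 0.23
R3 (z=54.0): moist=0.56, warm=0.75; AND[min(a, b)] → w = 0.56
R4 (z=28.0): ¬cool=1−0.80=0.20, dim=0.72, moist=0.56; AND[min(a, b)] → w = 0.20
R5 (z=95.6): bright=0.27, dry=0.23, cool=0.80; AND[min(a, b)] → w = 0.23
Weighted average = (0.56·26.0 + 0.23·63.0 + 0.56·54.0 + 0.20·28.0 + 0.23·95.6) / (0.56 + 0.23 + 0.56 + 0.20 + 0.23)
  = 86.8780 / 1.7800 = 48.81

48.81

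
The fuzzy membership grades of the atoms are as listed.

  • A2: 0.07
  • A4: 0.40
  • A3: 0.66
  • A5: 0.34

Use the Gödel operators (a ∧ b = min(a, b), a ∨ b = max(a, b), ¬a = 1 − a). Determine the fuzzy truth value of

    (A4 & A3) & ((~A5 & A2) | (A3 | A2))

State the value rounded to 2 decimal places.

0.40

A4 & A3 = min(a, b) on (0.40, 0.66) = 0.40
~A5 = 1 − 0.34 = 0.66
~A5 & A2 = min(a, b) on (0.66, 0.07) = 0.07
A3 | A2 = max(a, b) on (0.66, 0.07) = 0.66
(~A5 & A2) | (A3 | A2) = max(a, b) on (0.07, 0.66) = 0.66
(A4 & A3) & ((~A5 & A2) | (A3 | A2)) = min(a, b) on (0.40, 0.66) = 0.40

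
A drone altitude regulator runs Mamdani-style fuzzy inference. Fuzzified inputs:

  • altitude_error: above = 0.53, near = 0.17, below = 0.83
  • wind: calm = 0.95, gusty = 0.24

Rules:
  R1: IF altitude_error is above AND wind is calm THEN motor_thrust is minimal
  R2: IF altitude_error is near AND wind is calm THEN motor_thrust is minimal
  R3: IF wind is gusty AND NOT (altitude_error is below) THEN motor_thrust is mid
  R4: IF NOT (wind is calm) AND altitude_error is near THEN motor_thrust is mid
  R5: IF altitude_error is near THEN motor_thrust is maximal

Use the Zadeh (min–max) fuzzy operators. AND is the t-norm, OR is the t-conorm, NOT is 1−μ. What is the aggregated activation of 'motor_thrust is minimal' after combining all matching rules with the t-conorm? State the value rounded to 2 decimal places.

0.53

R1: above=0.53, calm=0.95; AND[min(a, b)] → w = 0.53
R2: near=0.17, calm=0.95; AND[min(a, b)] → w = 0.17
R3: gusty=0.24, ¬below=1−0.83=0.17; AND[min(a, b)] → w = 0.17
R4: ¬calm=1−0.95=0.05, near=0.17; AND[min(a, b)] → w = 0.05
R5: near=0.17 → w = 0.17
Rules with consequent 'minimal': {R1, R2} → strengths 0.53, 0.17
Aggregate via t-conorm [max(a, b)]: 0.53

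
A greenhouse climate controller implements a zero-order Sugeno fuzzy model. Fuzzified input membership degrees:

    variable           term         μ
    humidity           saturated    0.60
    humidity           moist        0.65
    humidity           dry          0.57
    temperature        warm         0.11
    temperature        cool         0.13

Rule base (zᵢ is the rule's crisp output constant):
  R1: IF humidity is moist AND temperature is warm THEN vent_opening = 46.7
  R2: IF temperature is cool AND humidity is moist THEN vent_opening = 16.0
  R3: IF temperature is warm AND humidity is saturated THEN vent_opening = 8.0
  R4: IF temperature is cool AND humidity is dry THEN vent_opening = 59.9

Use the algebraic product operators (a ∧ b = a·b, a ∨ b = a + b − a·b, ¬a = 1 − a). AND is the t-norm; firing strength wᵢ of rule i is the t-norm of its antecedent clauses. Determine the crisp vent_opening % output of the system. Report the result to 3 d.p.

32.616

R1 (z=46.7): moist=0.65, warm=0.11; AND[a·b] → w = 0.0715
R2 (z=16.0): cool=0.13, moist=0.65; AND[a·b] → w = 0.0845
R3 (z=8.0): warm=0.11, saturated=0.60; AND[a·b] → w = 0.0660
R4 (z=59.9): cool=0.13, dry=0.57; AND[a·b] → w = 0.0741
Weighted average = (0.0715·46.7 + 0.0845·16.0 + 0.0660·8.0 + 0.0741·59.9) / (0.0715 + 0.0845 + 0.0660 + 0.0741)
  = 9.6576 / 0.2961 = 32.616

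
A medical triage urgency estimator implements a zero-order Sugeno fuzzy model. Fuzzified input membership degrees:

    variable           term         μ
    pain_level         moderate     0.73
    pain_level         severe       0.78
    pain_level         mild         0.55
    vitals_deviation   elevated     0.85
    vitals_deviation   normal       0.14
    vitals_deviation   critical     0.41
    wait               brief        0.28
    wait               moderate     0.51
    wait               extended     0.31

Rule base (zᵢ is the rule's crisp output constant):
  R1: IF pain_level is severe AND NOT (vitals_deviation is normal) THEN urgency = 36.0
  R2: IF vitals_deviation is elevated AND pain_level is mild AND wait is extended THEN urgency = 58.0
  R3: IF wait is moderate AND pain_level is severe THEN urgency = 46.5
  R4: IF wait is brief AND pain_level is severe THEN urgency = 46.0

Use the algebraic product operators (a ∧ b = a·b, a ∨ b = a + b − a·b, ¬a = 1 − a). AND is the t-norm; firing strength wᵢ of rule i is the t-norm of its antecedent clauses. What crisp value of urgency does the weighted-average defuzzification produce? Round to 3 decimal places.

R1 (z=36.0): severe=0.78, ¬normal=1−0.14=0.86; AND[a·b] → w = 0.6708
R2 (z=58.0): elevated=0.85, mild=0.55, extended=0.31; AND[a·b] → w = 0.1449
R3 (z=46.5): moderate=0.51, severe=0.78; AND[a·b] → w = 0.3978
R4 (z=46.0): brief=0.28, severe=0.78; AND[a·b] → w = 0.2184
Weighted average = (0.6708·36.0 + 0.1449·58.0 + 0.3978·46.5 + 0.2184·46.0) / (0.6708 + 0.1449 + 0.3978 + 0.2184)
  = 61.0986 / 1.4319 = 42.669

42.669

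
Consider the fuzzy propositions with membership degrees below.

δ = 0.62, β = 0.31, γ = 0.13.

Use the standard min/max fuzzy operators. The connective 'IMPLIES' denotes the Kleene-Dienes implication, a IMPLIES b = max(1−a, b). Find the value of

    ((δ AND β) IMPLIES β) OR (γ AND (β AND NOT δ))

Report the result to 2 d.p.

δ AND β = min(a, b) on (0.62, 0.31) = 0.31
(δ AND β) IMPLIES β  [Kleene-Dienes: max(1−a, b)] with a=0.31, b=0.31 → 0.69
NOT δ = 1 − 0.62 = 0.38
β AND NOT δ = min(a, b) on (0.31, 0.38) = 0.31
γ AND (β AND NOT δ) = min(a, b) on (0.13, 0.31) = 0.13
((δ AND β) IMPLIES β) OR (γ AND (β AND NOT δ)) = max(a, b) on (0.69, 0.13) = 0.69

0.69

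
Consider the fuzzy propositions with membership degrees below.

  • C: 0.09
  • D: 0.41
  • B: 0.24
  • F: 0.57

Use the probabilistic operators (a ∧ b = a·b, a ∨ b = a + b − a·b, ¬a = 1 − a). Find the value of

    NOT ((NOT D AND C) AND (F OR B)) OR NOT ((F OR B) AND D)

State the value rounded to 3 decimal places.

NOT D = 1 − 0.4100 = 0.5900
NOT D AND C = a·b on (0.5900, 0.0900) = 0.0531
F OR B = a + b − a·b on (0.5700, 0.2400) = 0.6732
(NOT D AND C) AND (F OR B) = a·b on (0.0531, 0.6732) = 0.0357
NOT ((NOT D AND C) AND (F OR B)) = 1 − 0.0357 = 0.9643
F OR B = a + b − a·b on (0.5700, 0.2400) = 0.6732
(F OR B) AND D = a·b on (0.6732, 0.4100) = 0.2760
NOT ((F OR B) AND D) = 1 − 0.2760 = 0.7240
NOT ((NOT D AND C) AND (F OR B)) OR NOT ((F OR B) AND D) = a + b − a·b on (0.9643, 0.7240) = 0.9901

0.990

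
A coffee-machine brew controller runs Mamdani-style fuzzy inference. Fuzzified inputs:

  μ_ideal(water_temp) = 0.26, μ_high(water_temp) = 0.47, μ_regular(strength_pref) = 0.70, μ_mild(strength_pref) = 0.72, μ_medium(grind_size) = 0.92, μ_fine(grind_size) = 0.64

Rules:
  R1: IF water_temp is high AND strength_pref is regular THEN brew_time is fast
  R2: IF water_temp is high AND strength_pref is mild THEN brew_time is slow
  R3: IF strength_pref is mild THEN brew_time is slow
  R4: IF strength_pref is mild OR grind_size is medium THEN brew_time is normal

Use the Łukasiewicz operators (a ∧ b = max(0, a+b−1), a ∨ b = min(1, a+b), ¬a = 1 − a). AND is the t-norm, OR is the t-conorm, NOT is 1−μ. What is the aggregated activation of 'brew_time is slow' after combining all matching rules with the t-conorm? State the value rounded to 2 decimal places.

0.91

R1: high=0.47, regular=0.70; AND[max(0, a+b−1)] → w = 0.17
R2: high=0.47, mild=0.72; AND[max(0, a+b−1)] → w = 0.19
R3: mild=0.72 → w = 0.72
R4: mild=0.72, medium=0.92; OR[min(1, a+b)] → w = 1.00
Rules with consequent 'slow': {R2, R3} → strengths 0.19, 0.72
Aggregate via t-conorm [min(1, a+b)]: 0.91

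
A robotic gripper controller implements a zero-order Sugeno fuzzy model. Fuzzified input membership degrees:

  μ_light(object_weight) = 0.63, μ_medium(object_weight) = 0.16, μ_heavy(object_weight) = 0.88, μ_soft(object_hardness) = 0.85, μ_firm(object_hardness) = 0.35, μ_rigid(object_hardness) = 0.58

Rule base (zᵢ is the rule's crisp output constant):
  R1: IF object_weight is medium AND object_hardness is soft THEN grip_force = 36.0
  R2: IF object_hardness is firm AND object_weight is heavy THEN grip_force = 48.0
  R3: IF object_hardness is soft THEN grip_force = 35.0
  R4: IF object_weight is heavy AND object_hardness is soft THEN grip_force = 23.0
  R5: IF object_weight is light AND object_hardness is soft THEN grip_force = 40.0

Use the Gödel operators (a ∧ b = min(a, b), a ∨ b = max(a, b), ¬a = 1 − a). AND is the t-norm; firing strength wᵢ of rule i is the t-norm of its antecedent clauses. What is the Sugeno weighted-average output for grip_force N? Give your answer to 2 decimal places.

R1 (z=36.0): medium=0.16, soft=0.85; AND[min(a, b)] → w = 0.16
R2 (z=48.0): firm=0.35, heavy=0.88; AND[min(a, b)] → w = 0.35
R3 (z=35.0): soft=0.85 → w = 0.85
R4 (z=23.0): heavy=0.88, soft=0.85; AND[min(a, b)] → w = 0.85
R5 (z=40.0): light=0.63, soft=0.85; AND[min(a, b)] → w = 0.63
Weighted average = (0.16·36.0 + 0.35·48.0 + 0.85·35.0 + 0.85·23.0 + 0.63·40.0) / (0.16 + 0.35 + 0.85 + 0.85 + 0.63)
  = 97.0600 / 2.8400 = 34.18

34.18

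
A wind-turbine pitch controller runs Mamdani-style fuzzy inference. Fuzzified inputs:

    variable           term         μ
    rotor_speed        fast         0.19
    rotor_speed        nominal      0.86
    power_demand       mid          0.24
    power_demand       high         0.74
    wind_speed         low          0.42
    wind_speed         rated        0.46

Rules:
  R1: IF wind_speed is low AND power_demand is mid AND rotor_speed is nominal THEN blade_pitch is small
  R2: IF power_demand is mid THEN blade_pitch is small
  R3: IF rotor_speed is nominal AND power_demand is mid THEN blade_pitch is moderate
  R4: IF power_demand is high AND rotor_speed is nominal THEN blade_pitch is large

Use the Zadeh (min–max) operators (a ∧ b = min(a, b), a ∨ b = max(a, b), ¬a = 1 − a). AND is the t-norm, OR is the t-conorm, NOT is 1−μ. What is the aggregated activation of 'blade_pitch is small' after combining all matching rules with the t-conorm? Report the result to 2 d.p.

0.24

R1: low=0.42, mid=0.24, nominal=0.86; AND[min(a, b)] → w = 0.24
R2: mid=0.24 → w = 0.24
R3: nominal=0.86, mid=0.24; AND[min(a, b)] → w = 0.24
R4: high=0.74, nominal=0.86; AND[min(a, b)] → w = 0.74
Rules with consequent 'small': {R1, R2} → strengths 0.24, 0.24
Aggregate via t-conorm [max(a, b)]: 0.24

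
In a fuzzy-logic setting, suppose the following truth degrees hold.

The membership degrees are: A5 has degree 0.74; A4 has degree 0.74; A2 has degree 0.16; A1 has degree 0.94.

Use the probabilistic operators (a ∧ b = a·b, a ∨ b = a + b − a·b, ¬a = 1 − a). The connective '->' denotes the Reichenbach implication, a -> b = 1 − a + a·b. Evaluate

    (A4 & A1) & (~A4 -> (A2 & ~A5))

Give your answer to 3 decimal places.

0.522

A4 & A1 = a·b on (0.7400, 0.9400) = 0.6956
~A4 = 1 − 0.7400 = 0.2600
~A5 = 1 − 0.7400 = 0.2600
A2 & ~A5 = a·b on (0.1600, 0.2600) = 0.0416
~A4 -> (A2 & ~A5)  [Reichenbach: 1 − a + a·b] with a=0.2600, b=0.0416 → 0.7508
(A4 & A1) & (~A4 -> (A2 & ~A5)) = a·b on (0.6956, 0.7508) = 0.5223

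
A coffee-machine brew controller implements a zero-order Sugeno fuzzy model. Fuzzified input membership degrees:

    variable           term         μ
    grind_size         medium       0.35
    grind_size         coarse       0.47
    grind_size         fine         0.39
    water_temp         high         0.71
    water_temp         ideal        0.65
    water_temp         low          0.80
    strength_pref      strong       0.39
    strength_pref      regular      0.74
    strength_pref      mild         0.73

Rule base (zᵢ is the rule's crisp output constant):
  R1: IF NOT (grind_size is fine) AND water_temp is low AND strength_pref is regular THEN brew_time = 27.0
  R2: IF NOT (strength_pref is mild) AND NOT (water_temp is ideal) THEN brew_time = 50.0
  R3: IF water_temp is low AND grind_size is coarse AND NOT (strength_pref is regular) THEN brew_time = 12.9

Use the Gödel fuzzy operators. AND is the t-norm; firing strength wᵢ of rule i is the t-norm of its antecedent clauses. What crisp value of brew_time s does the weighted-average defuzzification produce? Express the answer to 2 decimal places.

29.23

R1 (z=27.0): ¬fine=1−0.39=0.61, low=0.80, regular=0.74; AND[min(a, b)] → w = 0.61
R2 (z=50.0): ¬mild=1−0.73=0.27, ¬ideal=1−0.65=0.35; AND[min(a, b)] → w = 0.27
R3 (z=12.9): low=0.80, coarse=0.47, ¬regular=1−0.74=0.26; AND[min(a, b)] → w = 0.26
Weighted average = (0.61·27.0 + 0.27·50.0 + 0.26·12.9) / (0.61 + 0.27 + 0.26)
  = 33.3240 / 1.1400 = 29.23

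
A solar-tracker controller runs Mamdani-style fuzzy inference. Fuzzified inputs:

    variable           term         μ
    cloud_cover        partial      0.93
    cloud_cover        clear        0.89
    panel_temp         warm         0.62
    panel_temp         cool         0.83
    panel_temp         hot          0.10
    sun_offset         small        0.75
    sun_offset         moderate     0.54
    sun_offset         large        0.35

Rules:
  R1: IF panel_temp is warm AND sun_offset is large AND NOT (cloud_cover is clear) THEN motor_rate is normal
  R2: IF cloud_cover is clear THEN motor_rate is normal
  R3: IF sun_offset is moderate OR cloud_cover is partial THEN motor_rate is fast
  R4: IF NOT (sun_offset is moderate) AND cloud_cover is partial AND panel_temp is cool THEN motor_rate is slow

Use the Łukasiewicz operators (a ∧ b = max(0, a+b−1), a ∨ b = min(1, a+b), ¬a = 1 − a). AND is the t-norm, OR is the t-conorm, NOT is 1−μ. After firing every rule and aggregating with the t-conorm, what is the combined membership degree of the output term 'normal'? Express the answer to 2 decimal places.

0.89

R1: warm=0.62, large=0.35, ¬clear=1−0.89=0.11; AND[max(0, a+b−1)] → w = 0.00
R2: clear=0.89 → w = 0.89
R3: moderate=0.54, partial=0.93; OR[min(1, a+b)] → w = 1.00
R4: ¬moderate=1−0.54=0.46, partial=0.93, cool=0.83; AND[max(0, a+b−1)] → w = 0.22
Rules with consequent 'normal': {R1, R2} → strengths 0.00, 0.89
Aggregate via t-conorm [min(1, a+b)]: 0.89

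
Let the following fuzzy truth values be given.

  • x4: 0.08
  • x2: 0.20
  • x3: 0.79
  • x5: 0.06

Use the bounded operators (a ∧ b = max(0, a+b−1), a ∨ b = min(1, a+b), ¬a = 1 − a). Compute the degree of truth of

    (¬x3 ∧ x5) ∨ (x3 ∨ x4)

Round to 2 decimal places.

0.87

¬x3 = 1 − 0.79 = 0.21
¬x3 ∧ x5 = max(0, a+b−1) on (0.21, 0.06) = 0.00
x3 ∨ x4 = min(1, a+b) on (0.79, 0.08) = 0.87
(¬x3 ∧ x5) ∨ (x3 ∨ x4) = min(1, a+b) on (0.00, 0.87) = 0.87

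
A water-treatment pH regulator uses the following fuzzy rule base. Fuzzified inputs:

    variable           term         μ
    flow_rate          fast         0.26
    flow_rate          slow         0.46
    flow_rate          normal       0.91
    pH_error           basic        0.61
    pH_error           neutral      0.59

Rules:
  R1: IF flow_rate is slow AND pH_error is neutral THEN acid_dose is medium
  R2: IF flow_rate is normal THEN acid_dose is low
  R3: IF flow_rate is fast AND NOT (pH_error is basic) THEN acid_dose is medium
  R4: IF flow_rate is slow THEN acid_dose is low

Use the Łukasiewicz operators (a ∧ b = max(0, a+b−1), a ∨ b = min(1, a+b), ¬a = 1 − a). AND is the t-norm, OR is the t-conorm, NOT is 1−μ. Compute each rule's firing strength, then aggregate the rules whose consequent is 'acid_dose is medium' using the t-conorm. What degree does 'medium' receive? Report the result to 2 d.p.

0.05

R1: slow=0.46, neutral=0.59; AND[max(0, a+b−1)] → w = 0.05
R2: normal=0.91 → w = 0.91
R3: fast=0.26, ¬basic=1−0.61=0.39; AND[max(0, a+b−1)] → w = 0.00
R4: slow=0.46 → w = 0.46
Rules with consequent 'medium': {R1, R3} → strengths 0.05, 0.00
Aggregate via t-conorm [min(1, a+b)]: 0.05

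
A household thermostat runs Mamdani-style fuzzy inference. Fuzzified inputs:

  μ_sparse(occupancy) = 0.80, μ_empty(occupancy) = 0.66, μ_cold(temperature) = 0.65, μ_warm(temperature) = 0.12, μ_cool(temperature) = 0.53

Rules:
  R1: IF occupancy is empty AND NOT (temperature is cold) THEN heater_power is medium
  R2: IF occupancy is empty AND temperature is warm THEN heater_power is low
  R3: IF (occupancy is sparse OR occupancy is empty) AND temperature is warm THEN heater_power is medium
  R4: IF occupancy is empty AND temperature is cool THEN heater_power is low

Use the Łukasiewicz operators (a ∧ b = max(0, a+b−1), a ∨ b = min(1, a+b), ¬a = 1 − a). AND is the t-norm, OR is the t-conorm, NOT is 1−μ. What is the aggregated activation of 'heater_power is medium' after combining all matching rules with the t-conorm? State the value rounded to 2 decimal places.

0.13

R1: empty=0.66, ¬cold=1−0.65=0.35; AND[max(0, a+b−1)] → w = 0.01
R2: empty=0.66, warm=0.12; AND[max(0, a+b−1)] → w = 0.00
R3: (sparse=0.80 OR empty=0.66) = 1.00; AND[max(0, a+b−1)] with warm=0.12 → w = 0.12
R4: empty=0.66, cool=0.53; AND[max(0, a+b−1)] → w = 0.19
Rules with consequent 'medium': {R1, R3} → strengths 0.01, 0.12
Aggregate via t-conorm [min(1, a+b)]: 0.13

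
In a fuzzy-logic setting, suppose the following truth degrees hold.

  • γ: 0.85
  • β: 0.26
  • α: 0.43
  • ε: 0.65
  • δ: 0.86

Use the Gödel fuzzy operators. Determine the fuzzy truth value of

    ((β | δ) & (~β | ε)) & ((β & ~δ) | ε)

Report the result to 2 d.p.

β | δ = max(a, b) on (0.26, 0.86) = 0.86
~β = 1 − 0.26 = 0.74
~β | ε = max(a, b) on (0.74, 0.65) = 0.74
(β | δ) & (~β | ε) = min(a, b) on (0.86, 0.74) = 0.74
~δ = 1 − 0.86 = 0.14
β & ~δ = min(a, b) on (0.26, 0.14) = 0.14
(β & ~δ) | ε = max(a, b) on (0.14, 0.65) = 0.65
((β | δ) & (~β | ε)) & ((β & ~δ) | ε) = min(a, b) on (0.74, 0.65) = 0.65

0.65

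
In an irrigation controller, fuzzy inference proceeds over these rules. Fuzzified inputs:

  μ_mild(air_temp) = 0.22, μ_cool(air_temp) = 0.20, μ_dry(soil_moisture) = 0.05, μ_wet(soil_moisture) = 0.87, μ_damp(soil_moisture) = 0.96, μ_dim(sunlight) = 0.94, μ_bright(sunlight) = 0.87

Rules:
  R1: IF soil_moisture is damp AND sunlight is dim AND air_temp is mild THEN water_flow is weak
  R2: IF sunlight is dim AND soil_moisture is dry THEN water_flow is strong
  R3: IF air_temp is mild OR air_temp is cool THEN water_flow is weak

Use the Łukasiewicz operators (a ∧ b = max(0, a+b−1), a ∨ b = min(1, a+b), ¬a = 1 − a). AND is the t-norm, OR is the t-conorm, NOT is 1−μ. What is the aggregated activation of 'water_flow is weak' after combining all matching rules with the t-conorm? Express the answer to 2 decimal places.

R1: damp=0.96, dim=0.94, mild=0.22; AND[max(0, a+b−1)] → w = 0.12
R2: dim=0.94, dry=0.05; AND[max(0, a+b−1)] → w = 0.00
R3: mild=0.22, cool=0.20; OR[min(1, a+b)] → w = 0.42
Rules with consequent 'weak': {R1, R3} → strengths 0.12, 0.42
Aggregate via t-conorm [min(1, a+b)]: 0.54

0.54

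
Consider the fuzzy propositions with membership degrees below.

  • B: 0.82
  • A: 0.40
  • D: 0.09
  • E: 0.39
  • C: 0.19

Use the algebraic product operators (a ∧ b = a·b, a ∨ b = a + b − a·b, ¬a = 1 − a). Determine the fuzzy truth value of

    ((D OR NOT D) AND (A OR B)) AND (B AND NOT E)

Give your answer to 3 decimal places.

NOT D = 1 − 0.0900 = 0.9100
D OR NOT D = a + b − a·b on (0.0900, 0.9100) = 0.9181
A OR B = a + b − a·b on (0.4000, 0.8200) = 0.8920
(D OR NOT D) AND (A OR B) = a·b on (0.9181, 0.8920) = 0.8189
NOT E = 1 − 0.3900 = 0.6100
B AND NOT E = a·b on (0.8200, 0.6100) = 0.5002
((D OR NOT D) AND (A OR B)) AND (B AND NOT E) = a·b on (0.8189, 0.5002) = 0.4096

0.410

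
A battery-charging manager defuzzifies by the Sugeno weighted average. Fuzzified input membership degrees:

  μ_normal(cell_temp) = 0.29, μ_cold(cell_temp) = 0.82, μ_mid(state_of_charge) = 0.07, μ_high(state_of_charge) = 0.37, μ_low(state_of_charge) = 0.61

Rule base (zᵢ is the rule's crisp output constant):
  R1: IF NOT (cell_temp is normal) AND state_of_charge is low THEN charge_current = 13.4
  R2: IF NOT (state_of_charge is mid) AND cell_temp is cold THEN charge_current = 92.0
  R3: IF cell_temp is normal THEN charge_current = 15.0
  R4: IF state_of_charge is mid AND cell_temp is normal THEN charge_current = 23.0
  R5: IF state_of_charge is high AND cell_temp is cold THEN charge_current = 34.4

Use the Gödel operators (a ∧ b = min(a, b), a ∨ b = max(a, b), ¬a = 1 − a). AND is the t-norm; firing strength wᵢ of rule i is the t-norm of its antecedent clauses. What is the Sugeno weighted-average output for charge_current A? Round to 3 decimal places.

47.362

R1 (z=13.4): ¬normal=1−0.29=0.71, low=0.61; AND[min(a, b)] → w = 0.61
R2 (z=92.0): ¬mid=1−0.07=0.93, cold=0.82; AND[min(a, b)] → w = 0.82
R3 (z=15.0): normal=0.29 → w = 0.29
R4 (z=23.0): mid=0.07, normal=0.29; AND[min(a, b)] → w = 0.07
R5 (z=34.4): high=0.37, cold=0.82; AND[min(a, b)] → w = 0.37
Weighted average = (0.61·13.4 + 0.82·92.0 + 0.29·15.0 + 0.07·23.0 + 0.37·34.4) / (0.61 + 0.82 + 0.29 + 0.07 + 0.37)
  = 102.3020 / 2.1600 = 47.362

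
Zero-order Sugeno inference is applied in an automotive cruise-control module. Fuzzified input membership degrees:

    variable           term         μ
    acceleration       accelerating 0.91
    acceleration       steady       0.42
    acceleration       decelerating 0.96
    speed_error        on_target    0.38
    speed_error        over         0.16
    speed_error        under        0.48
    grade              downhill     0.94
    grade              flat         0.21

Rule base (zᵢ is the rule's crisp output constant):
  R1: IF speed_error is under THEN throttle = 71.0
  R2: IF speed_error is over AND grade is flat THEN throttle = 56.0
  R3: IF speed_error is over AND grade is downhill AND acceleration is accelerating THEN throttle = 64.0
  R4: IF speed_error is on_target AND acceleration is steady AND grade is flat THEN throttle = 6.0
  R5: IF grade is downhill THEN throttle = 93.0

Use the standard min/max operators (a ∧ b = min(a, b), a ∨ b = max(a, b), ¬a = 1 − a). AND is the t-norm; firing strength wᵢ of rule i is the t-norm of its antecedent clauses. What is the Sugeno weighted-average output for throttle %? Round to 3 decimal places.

72.800

R1 (z=71.0): under=0.48 → w = 0.48
R2 (z=56.0): over=0.16, flat=0.21; AND[min(a, b)] → w = 0.16
R3 (z=64.0): over=0.16, downhill=0.94, accelerating=0.91; AND[min(a, b)] → w = 0.16
R4 (z=6.0): on_target=0.38, steady=0.42, flat=0.21; AND[min(a, b)] → w = 0.21
R5 (z=93.0): downhill=0.94 → w = 0.94
Weighted average = (0.48·71.0 + 0.16·56.0 + 0.16·64.0 + 0.21·6.0 + 0.94·93.0) / (0.48 + 0.16 + 0.16 + 0.21 + 0.94)
  = 141.9600 / 1.9500 = 72.800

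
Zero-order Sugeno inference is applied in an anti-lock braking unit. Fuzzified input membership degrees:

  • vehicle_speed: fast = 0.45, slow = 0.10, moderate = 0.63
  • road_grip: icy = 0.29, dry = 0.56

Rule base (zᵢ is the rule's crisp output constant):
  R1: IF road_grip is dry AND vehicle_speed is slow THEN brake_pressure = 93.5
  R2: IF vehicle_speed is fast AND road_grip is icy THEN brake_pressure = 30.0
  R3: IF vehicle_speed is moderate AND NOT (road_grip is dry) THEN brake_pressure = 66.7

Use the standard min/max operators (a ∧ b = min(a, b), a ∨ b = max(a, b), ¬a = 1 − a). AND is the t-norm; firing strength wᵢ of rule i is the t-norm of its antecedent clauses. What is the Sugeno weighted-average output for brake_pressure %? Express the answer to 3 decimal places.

R1 (z=93.5): dry=0.56, slow=0.10; AND[min(a, b)] → w = 0.10
R2 (z=30.0): fast=0.45, icy=0.29; AND[min(a, b)] → w = 0.29
R3 (z=66.7): moderate=0.63, ¬dry=1−0.56=0.44; AND[min(a, b)] → w = 0.44
Weighted average = (0.10·93.5 + 0.29·30.0 + 0.44·66.7) / (0.10 + 0.29 + 0.44)
  = 47.3980 / 0.8300 = 57.106

57.106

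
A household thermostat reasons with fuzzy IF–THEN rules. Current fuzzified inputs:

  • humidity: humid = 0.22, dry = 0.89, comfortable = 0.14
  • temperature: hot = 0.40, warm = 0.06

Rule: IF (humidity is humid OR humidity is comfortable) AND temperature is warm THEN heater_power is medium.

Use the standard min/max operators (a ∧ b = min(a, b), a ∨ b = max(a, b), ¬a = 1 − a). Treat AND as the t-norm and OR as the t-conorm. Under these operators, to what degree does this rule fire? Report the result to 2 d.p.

firing strength: (humid=0.22 OR comfortable=0.14) = 0.22; AND[min(a, b)] with warm=0.06 → w = 0.06

0.06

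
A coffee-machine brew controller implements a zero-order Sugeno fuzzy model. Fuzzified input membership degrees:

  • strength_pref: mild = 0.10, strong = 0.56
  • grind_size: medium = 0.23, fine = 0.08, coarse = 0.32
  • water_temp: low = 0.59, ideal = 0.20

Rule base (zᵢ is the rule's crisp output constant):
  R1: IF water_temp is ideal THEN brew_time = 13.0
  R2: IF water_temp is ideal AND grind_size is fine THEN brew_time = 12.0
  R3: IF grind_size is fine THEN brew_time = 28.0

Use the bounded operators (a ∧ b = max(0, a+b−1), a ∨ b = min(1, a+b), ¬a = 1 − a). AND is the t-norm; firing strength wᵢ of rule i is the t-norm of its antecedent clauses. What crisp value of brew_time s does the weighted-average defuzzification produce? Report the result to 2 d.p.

17.29

R1 (z=13.0): ideal=0.20 → w = 0.20
R2 (z=12.0): ideal=0.20, fine=0.08; AND[max(0, a+b−1)] → w = 0.00
R3 (z=28.0): fine=0.08 → w = 0.08
Weighted average = (0.20·13.0 + 0.00·12.0 + 0.08·28.0) / (0.20 + 0.00 + 0.08)
  = 4.8400 / 0.2800 = 17.29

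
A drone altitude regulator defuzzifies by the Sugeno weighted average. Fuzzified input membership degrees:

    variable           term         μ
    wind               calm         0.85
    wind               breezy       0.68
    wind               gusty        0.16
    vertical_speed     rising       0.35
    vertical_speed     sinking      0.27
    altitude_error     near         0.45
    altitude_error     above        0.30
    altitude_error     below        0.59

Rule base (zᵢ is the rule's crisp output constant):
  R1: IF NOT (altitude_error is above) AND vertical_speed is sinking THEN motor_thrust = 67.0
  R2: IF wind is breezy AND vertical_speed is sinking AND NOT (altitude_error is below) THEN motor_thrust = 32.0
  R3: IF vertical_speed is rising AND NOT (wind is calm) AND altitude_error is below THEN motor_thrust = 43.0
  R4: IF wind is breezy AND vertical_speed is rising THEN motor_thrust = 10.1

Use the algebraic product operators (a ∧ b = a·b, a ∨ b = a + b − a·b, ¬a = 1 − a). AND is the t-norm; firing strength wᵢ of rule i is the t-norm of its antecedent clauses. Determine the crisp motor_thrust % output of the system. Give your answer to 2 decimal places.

R1 (z=67.0): ¬above=1−0.30=0.70, sinking=0.27; AND[a·b] → w = 0.1890
R2 (z=32.0): breezy=0.68, sinking=0.27, ¬below=1−0.59=0.41; AND[a·b] → w = 0.0753
R3 (z=43.0): rising=0.35, ¬calm=1−0.85=0.15, below=0.59; AND[a·b] → w = 0.0310
R4 (z=10.1): breezy=0.68, rising=0.35; AND[a·b] → w = 0.2380
Weighted average = (0.1890·67.0 + 0.0753·32.0 + 0.0310·43.0 + 0.2380·10.1) / (0.1890 + 0.0753 + 0.0310 + 0.2380)
  = 18.8076 / 0.5333 = 35.27

35.27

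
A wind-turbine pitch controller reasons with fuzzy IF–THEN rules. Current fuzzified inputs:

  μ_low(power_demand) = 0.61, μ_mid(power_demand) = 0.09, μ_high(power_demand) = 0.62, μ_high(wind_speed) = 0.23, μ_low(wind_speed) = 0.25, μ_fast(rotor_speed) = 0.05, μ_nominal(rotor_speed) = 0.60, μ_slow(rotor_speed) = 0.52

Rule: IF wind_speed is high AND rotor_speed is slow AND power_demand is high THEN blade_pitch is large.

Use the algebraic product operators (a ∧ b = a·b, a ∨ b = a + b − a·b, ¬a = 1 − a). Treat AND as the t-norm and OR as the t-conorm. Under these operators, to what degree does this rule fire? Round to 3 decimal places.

firing strength: high=0.23, slow=0.52, high=0.62; AND[a·b] → w = 0.0742

0.074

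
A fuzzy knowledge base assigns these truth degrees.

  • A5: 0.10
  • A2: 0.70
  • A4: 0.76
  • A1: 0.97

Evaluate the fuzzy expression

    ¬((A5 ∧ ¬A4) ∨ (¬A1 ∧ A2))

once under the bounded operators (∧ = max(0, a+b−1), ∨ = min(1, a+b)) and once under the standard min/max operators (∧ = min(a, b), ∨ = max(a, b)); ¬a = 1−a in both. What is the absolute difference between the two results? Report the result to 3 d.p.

0.100

Under bounded:
  ¬A4 = 1 − 0.76 = 0.24
  A5 ∧ ¬A4 = max(0, a+b−1) on (0.10, 0.24) = 0.00
  ¬A1 = 1 − 0.97 = 0.03
  ¬A1 ∧ A2 = max(0, a+b−1) on (0.03, 0.70) = 0.00
  (A5 ∧ ¬A4) ∨ (¬A1 ∧ A2) = min(1, a+b) on (0.00, 0.00) = 0.00
  ¬((A5 ∧ ¬A4) ∨ (¬A1 ∧ A2)) = 1 − 0.00 = 1.00
  → value = 1.0000
Under standard min/max:
  ¬A4 = 1 − 0.76 = 0.24
  A5 ∧ ¬A4 = min(a, b) on (0.10, 0.24) = 0.10
  ¬A1 = 1 − 0.97 = 0.03
  ¬A1 ∧ A2 = min(a, b) on (0.03, 0.70) = 0.03
  (A5 ∧ ¬A4) ∨ (¬A1 ∧ A2) = max(a, b) on (0.10, 0.03) = 0.10
  ¬((A5 ∧ ¬A4) ∨ (¬A1 ∧ A2)) = 1 − 0.10 = 0.90
  → value = 0.9000
|1.0000 − 0.9000| = 0.100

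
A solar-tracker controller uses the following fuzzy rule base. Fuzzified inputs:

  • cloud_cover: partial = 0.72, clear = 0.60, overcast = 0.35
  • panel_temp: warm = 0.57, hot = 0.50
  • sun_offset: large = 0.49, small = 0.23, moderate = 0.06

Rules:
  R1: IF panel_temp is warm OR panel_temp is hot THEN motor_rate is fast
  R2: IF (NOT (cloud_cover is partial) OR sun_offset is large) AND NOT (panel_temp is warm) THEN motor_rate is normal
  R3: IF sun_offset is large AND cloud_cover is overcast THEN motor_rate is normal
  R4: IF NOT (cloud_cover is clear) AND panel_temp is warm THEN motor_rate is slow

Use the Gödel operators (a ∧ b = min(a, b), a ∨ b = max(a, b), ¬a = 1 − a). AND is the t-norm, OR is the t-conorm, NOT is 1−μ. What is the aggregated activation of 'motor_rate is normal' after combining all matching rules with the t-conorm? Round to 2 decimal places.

R1: warm=0.57, hot=0.50; OR[max(a, b)] → w = 0.57
R2: (¬partial=1−0.72=0.28 OR large=0.49) = 0.49; AND[min(a, b)] with ¬warm=1−0.57=0.43 → w = 0.43
R3: large=0.49, overcast=0.35; AND[min(a, b)] → w = 0.35
R4: ¬clear=1−0.60=0.40, warm=0.57; AND[min(a, b)] → w = 0.40
Rules with consequent 'normal': {R2, R3} → strengths 0.43, 0.35
Aggregate via t-conorm [max(a, b)]: 0.43

0.43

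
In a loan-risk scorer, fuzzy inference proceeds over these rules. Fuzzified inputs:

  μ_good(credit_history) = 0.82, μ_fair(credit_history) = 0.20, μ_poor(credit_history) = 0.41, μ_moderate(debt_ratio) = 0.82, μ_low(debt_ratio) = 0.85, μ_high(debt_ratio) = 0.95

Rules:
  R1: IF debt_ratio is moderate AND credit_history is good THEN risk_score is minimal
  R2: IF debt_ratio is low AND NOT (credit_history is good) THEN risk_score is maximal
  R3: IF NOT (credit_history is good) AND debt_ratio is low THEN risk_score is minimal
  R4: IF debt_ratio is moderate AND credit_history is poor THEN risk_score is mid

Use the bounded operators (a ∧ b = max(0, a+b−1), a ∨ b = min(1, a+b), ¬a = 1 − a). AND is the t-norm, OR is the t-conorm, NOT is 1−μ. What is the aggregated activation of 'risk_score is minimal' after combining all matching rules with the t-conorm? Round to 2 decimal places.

0.67

R1: moderate=0.82, good=0.82; AND[max(0, a+b−1)] → w = 0.64
R2: low=0.85, ¬good=1−0.82=0.18; AND[max(0, a+b−1)] → w = 0.03
R3: ¬good=1−0.82=0.18, low=0.85; AND[max(0, a+b−1)] → w = 0.03
R4: moderate=0.82, poor=0.41; AND[max(0, a+b−1)] → w = 0.23
Rules with consequent 'minimal': {R1, R3} → strengths 0.64, 0.03
Aggregate via t-conorm [min(1, a+b)]: 0.67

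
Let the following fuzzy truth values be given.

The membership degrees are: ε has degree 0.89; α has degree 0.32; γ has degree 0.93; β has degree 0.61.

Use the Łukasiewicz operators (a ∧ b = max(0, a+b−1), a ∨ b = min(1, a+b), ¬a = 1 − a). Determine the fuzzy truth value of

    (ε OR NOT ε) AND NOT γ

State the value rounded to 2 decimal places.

0.07

NOT ε = 1 − 0.89 = 0.11
ε OR NOT ε = min(1, a+b) on (0.89, 0.11) = 1.00
NOT γ = 1 − 0.93 = 0.07
(ε OR NOT ε) AND NOT γ = max(0, a+b−1) on (1.00, 0.07) = 0.07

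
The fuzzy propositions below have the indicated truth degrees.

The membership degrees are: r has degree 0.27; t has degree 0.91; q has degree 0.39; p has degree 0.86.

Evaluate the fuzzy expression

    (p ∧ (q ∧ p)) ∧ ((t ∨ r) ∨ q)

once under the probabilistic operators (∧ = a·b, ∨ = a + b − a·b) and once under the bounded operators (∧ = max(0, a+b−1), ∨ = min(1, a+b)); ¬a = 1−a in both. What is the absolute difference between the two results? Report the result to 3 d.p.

Under probabilistic:
  q ∧ p = a·b on (0.3900, 0.8600) = 0.3354
  p ∧ (q ∧ p) = a·b on (0.8600, 0.3354) = 0.2884
  t ∨ r = a + b − a·b on (0.9100, 0.2700) = 0.9343
  (t ∨ r) ∨ q = a + b − a·b on (0.9343, 0.3900) = 0.9599
  (p ∧ (q ∧ p)) ∧ ((t ∨ r) ∨ q) = a·b on (0.2884, 0.9599) = 0.2769
  → value = 0.2769
Under bounded:
  q ∧ p = max(0, a+b−1) on (0.39, 0.86) = 0.25
  p ∧ (q ∧ p) = max(0, a+b−1) on (0.86, 0.25) = 0.11
  t ∨ r = min(1, a+b) on (0.91, 0.27) = 1.00
  (t ∨ r) ∨ q = min(1, a+b) on (1.00, 0.39) = 1.00
  (p ∧ (q ∧ p)) ∧ ((t ∨ r) ∨ q) = max(0, a+b−1) on (0.11, 1.00) = 0.11
  → value = 0.1100
|0.2769 − 0.1100| = 0.167

0.167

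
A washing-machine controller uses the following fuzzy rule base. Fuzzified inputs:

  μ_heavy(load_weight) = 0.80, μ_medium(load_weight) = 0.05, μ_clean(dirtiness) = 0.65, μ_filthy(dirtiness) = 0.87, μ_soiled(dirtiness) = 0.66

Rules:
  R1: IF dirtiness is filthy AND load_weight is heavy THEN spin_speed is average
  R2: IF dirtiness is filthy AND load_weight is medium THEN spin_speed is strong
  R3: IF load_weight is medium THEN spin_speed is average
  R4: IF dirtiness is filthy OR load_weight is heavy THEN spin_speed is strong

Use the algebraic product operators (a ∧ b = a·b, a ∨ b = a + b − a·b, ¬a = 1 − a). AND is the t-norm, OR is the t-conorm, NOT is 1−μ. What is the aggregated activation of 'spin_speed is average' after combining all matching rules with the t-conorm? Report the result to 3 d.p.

0.711

R1: filthy=0.87, heavy=0.80; AND[a·b] → w = 0.6960
R2: filthy=0.87, medium=0.05; AND[a·b] → w = 0.0435
R3: medium=0.05 → w = 0.0500
R4: filthy=0.87, heavy=0.80; OR[a + b − a·b] → w = 0.9740
Rules with consequent 'average': {R1, R3} → strengths 0.6960, 0.0500
Aggregate via t-conorm [a + b − a·b]: 0.7112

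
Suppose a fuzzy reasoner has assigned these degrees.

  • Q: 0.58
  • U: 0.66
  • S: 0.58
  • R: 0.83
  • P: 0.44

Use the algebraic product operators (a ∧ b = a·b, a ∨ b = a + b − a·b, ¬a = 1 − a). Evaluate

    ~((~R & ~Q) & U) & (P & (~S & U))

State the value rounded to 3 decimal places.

~R = 1 − 0.8300 = 0.1700
~Q = 1 − 0.5800 = 0.4200
~R & ~Q = a·b on (0.1700, 0.4200) = 0.0714
(~R & ~Q) & U = a·b on (0.0714, 0.6600) = 0.0471
~((~R & ~Q) & U) = 1 − 0.0471 = 0.9529
~S = 1 − 0.5800 = 0.4200
~S & U = a·b on (0.4200, 0.6600) = 0.2772
P & (~S & U) = a·b on (0.4400, 0.2772) = 0.1220
~((~R & ~Q) & U) & (P & (~S & U)) = a·b on (0.9529, 0.1220) = 0.1162

0.116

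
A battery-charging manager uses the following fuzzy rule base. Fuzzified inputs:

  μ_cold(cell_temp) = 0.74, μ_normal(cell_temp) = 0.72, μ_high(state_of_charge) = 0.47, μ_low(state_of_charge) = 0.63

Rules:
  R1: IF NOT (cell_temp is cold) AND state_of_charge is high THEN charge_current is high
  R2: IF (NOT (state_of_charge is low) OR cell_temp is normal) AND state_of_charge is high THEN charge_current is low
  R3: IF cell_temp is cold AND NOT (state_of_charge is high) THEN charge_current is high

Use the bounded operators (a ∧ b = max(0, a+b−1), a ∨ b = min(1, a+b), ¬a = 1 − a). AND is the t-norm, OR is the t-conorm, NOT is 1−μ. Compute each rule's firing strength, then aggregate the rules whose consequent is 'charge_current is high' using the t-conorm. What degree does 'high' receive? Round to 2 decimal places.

0.27

R1: ¬cold=1−0.74=0.26, high=0.47; AND[max(0, a+b−1)] → w = 0.00
R2: (¬low=1−0.63=0.37 OR normal=0.72) = 1.00; AND[max(0, a+b−1)] with high=0.47 → w = 0.47
R3: cold=0.74, ¬high=1−0.47=0.53; AND[max(0, a+b−1)] → w = 0.27
Rules with consequent 'high': {R1, R3} → strengths 0.00, 0.27
Aggregate via t-conorm [min(1, a+b)]: 0.27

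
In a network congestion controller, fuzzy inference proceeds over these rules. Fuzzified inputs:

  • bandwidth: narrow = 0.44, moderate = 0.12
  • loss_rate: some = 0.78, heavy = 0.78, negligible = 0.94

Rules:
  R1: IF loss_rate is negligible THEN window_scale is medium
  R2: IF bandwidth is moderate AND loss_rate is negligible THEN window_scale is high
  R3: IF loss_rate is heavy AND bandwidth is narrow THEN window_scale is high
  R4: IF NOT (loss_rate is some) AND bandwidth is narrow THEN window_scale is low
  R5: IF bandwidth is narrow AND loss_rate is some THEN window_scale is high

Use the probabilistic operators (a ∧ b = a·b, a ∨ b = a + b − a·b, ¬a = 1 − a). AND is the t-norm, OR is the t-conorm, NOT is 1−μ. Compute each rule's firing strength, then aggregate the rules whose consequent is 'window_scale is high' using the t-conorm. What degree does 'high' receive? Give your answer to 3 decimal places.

R1: negligible=0.94 → w = 0.9400
R2: moderate=0.12, negligible=0.94; AND[a·b] → w = 0.1128
R3: heavy=0.78, narrow=0.44; AND[a·b] → w = 0.3432
R4: ¬some=1−0.78=0.22, narrow=0.44; AND[a·b] → w = 0.0968
R5: narrow=0.44, some=0.78; AND[a·b] → w = 0.3432
Rules with consequent 'high': {R2, R3, R5} → strengths 0.1128, 0.3432, 0.3432
Aggregate via t-conorm [a + b − a·b]: 0.6173

0.617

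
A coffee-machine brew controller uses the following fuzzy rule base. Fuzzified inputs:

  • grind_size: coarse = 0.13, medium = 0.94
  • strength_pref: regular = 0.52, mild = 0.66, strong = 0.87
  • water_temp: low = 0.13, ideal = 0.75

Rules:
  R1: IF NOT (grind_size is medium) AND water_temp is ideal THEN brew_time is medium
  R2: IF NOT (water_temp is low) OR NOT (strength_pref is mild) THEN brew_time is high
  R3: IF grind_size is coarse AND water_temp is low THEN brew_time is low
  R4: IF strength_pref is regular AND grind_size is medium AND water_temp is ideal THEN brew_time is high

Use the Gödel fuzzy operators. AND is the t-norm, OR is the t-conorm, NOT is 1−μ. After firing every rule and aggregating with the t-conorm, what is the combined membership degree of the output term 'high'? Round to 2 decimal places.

0.87

R1: ¬medium=1−0.94=0.06, ideal=0.75; AND[min(a, b)] → w = 0.06
R2: ¬low=1−0.13=0.87, ¬mild=1−0.66=0.34; OR[max(a, b)] → w = 0.87
R3: coarse=0.13, low=0.13; AND[min(a, b)] → w = 0.13
R4: regular=0.52, medium=0.94, ideal=0.75; AND[min(a, b)] → w = 0.52
Rules with consequent 'high': {R2, R4} → strengths 0.87, 0.52
Aggregate via t-conorm [max(a, b)]: 0.87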